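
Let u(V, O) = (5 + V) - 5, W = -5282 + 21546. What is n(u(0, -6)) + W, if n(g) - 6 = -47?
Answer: 16223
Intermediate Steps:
W = 16264
u(V, O) = V
n(g) = -41 (n(g) = 6 - 47 = -41)
n(u(0, -6)) + W = -41 + 16264 = 16223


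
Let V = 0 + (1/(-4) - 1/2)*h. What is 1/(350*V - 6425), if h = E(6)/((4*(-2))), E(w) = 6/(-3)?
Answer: -8/51925 ≈ -0.00015407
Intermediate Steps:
E(w) = -2 (E(w) = 6*(-⅓) = -2)
h = ¼ (h = -2/(4*(-2)) = -2/(-8) = -2*(-⅛) = ¼ ≈ 0.25000)
V = -3/16 (V = 0 + (1/(-4) - 1/2)*(¼) = 0 + (1*(-¼) - 1*½)*(¼) = 0 + (-¼ - ½)*(¼) = 0 - ¾*¼ = 0 - 3/16 = -3/16 ≈ -0.18750)
1/(350*V - 6425) = 1/(350*(-3/16) - 6425) = 1/(-525/8 - 6425) = 1/(-51925/8) = -8/51925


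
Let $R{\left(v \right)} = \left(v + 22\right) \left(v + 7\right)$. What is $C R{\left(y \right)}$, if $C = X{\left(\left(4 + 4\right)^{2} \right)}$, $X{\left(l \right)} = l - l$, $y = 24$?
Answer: $0$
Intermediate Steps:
$R{\left(v \right)} = \left(7 + v\right) \left(22 + v\right)$ ($R{\left(v \right)} = \left(22 + v\right) \left(7 + v\right) = \left(7 + v\right) \left(22 + v\right)$)
$X{\left(l \right)} = 0$
$C = 0$
$C R{\left(y \right)} = 0 \left(154 + 24^{2} + 29 \cdot 24\right) = 0 \left(154 + 576 + 696\right) = 0 \cdot 1426 = 0$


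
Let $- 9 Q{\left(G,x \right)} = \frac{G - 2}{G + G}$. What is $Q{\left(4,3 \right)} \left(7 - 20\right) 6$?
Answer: $\frac{13}{6} \approx 2.1667$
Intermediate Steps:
$Q{\left(G,x \right)} = - \frac{-2 + G}{18 G}$ ($Q{\left(G,x \right)} = - \frac{\left(G - 2\right) \frac{1}{G + G}}{9} = - \frac{\left(-2 + G\right) \frac{1}{2 G}}{9} = - \frac{\frac{1}{2} \frac{1}{G} \left(-2 + G\right)}{9} = - \frac{-2 + G}{18 G}$)
$Q{\left(4,3 \right)} \left(7 - 20\right) 6 = \frac{2 - 4}{18 \cdot 4} \left(7 - 20\right) 6 = \frac{1}{18} \cdot \frac{1}{4} \left(2 - 4\right) \left(\left(-13\right) 6\right) = \frac{1}{18} \cdot \frac{1}{4} \left(-2\right) \left(-78\right) = \left(- \frac{1}{36}\right) \left(-78\right) = \frac{13}{6}$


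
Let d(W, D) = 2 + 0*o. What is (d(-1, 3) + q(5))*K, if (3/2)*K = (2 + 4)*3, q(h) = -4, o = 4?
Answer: -24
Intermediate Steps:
d(W, D) = 2 (d(W, D) = 2 + 0*4 = 2 + 0 = 2)
K = 12 (K = 2*((2 + 4)*3)/3 = 2*(6*3)/3 = (⅔)*18 = 12)
(d(-1, 3) + q(5))*K = (2 - 4)*12 = -2*12 = -24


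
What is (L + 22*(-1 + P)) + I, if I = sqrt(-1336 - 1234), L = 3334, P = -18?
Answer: 2916 + I*sqrt(2570) ≈ 2916.0 + 50.695*I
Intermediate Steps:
I = I*sqrt(2570) (I = sqrt(-2570) = I*sqrt(2570) ≈ 50.695*I)
(L + 22*(-1 + P)) + I = (3334 + 22*(-1 - 18)) + I*sqrt(2570) = (3334 + 22*(-19)) + I*sqrt(2570) = (3334 - 418) + I*sqrt(2570) = 2916 + I*sqrt(2570)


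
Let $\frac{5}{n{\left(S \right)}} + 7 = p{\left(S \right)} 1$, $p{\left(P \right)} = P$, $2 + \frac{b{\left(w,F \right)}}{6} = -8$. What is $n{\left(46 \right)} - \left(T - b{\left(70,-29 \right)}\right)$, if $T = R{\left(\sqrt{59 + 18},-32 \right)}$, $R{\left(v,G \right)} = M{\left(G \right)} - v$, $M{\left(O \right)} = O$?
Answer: $- \frac{1087}{39} + \sqrt{77} \approx -19.097$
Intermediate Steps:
$b{\left(w,F \right)} = -60$ ($b{\left(w,F \right)} = -12 + 6 \left(-8\right) = -12 - 48 = -60$)
$R{\left(v,G \right)} = G - v$
$n{\left(S \right)} = \frac{5}{-7 + S}$ ($n{\left(S \right)} = \frac{5}{-7 + S 1} = \frac{5}{-7 + S}$)
$T = -32 - \sqrt{77}$ ($T = -32 - \sqrt{59 + 18} = -32 - \sqrt{77} \approx -40.775$)
$n{\left(46 \right)} - \left(T - b{\left(70,-29 \right)}\right) = \frac{5}{-7 + 46} - \left(\left(-32 - \sqrt{77}\right) - -60\right) = \frac{5}{39} - \left(\left(-32 - \sqrt{77}\right) + 60\right) = 5 \cdot \frac{1}{39} - \left(28 - \sqrt{77}\right) = \frac{5}{39} - \left(28 - \sqrt{77}\right) = - \frac{1087}{39} + \sqrt{77}$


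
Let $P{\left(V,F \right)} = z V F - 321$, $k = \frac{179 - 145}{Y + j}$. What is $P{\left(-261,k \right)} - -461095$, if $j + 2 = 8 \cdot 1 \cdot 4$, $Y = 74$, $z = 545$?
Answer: $\frac{21542083}{52} \approx 4.1427 \cdot 10^{5}$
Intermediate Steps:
$j = 30$ ($j = -2 + 8 \cdot 1 \cdot 4 = -2 + 8 \cdot 4 = -2 + 32 = 30$)
$k = \frac{17}{52}$ ($k = \frac{179 - 145}{74 + 30} = \frac{34}{104} = 34 \cdot \frac{1}{104} = \frac{17}{52} \approx 0.32692$)
$P{\left(V,F \right)} = -321 + 545 F V$ ($P{\left(V,F \right)} = 545 V F - 321 = 545 F V - 321 = -321 + 545 F V$)
$P{\left(-261,k \right)} - -461095 = \left(-321 + 545 \cdot \frac{17}{52} \left(-261\right)\right) - -461095 = \left(-321 - \frac{2418165}{52}\right) + 461095 = - \frac{2434857}{52} + 461095 = \frac{21542083}{52}$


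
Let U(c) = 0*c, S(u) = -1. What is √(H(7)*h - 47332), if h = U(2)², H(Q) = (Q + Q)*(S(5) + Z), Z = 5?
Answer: 2*I*√11833 ≈ 217.56*I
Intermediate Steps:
H(Q) = 8*Q (H(Q) = (Q + Q)*(-1 + 5) = (2*Q)*4 = 8*Q)
U(c) = 0
h = 0 (h = 0² = 0)
√(H(7)*h - 47332) = √((8*7)*0 - 47332) = √(56*0 - 47332) = √(0 - 47332) = √(-47332) = 2*I*√11833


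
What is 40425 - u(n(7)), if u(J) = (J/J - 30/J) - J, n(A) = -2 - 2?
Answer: 80825/2 ≈ 40413.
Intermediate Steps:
n(A) = -4
u(J) = 1 - J - 30/J (u(J) = (1 - 30/J) - J = 1 - J - 30/J)
40425 - u(n(7)) = 40425 - (1 - 1*(-4) - 30/(-4)) = 40425 - (1 + 4 - 30*(-1/4)) = 40425 - (1 + 4 + 15/2) = 40425 - 1*25/2 = 40425 - 25/2 = 80825/2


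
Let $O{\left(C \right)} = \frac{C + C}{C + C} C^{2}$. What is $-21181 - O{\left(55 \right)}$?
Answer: $-24206$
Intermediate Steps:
$O{\left(C \right)} = C^{2}$ ($O{\left(C \right)} = \frac{2 C}{2 C} C^{2} = 2 C \frac{1}{2 C} C^{2} = 1 C^{2} = C^{2}$)
$-21181 - O{\left(55 \right)} = -21181 - 55^{2} = -21181 - 3025 = -24206$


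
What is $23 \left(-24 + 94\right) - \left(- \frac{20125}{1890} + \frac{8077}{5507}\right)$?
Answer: $\frac{481508947}{297378} \approx 1619.2$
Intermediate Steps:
$23 \left(-24 + 94\right) - \left(- \frac{20125}{1890} + \frac{8077}{5507}\right) = 23 \cdot 70 - \left(\left(-20125\right) \frac{1}{1890} + 8077 \cdot \frac{1}{5507}\right) = 1610 - \left(- \frac{575}{54} + \frac{8077}{5507}\right) = 1610 - - \frac{2730367}{297378} = 1610 + \frac{2730367}{297378} = \frac{481508947}{297378}$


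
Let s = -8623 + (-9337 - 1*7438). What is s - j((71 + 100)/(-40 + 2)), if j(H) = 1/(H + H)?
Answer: -228581/9 ≈ -25398.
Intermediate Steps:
j(H) = 1/(2*H)
s = -25398 (s = -8623 + (-9337 - 7438) = -8623 - 16775 = -25398)
s - j((71 + 100)/(-40 + 2)) = -25398 - 1/(2*((71 + 100)/(-40 + 2))) = -25398 - 1/(2*(171/(-38))) = -25398 - 1/(2*(171*(-1/38))) = -25398 - 1/(2*(-9/2)) = -25398 - (-2)/(2*9) = -25398 - 1*(-1/9) = -25398 + 1/9 = -228581/9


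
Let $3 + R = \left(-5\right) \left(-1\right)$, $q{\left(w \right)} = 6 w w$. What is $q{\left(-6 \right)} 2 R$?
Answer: $864$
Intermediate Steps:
$q{\left(w \right)} = 6 w^{2}$
$R = 2$ ($R = -3 - -5 = -3 + 5 = 2$)
$q{\left(-6 \right)} 2 R = 6 \left(-6\right)^{2} \cdot 2 \cdot 2 = 6 \cdot 36 \cdot 2 \cdot 2 = 216 \cdot 2 \cdot 2 = 432 \cdot 2 = 864$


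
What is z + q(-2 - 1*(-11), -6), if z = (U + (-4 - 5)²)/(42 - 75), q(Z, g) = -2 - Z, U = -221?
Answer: -223/33 ≈ -6.7576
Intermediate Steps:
z = 140/33 (z = (-221 + (-4 - 5)²)/(42 - 75) = (-221 + (-9)²)/(-33) = (-221 + 81)*(-1/33) = -140*(-1/33) = 140/33 ≈ 4.2424)
z + q(-2 - 1*(-11), -6) = 140/33 + (-2 - (-2 - 1*(-11))) = 140/33 + (-2 - (-2 + 11)) = 140/33 + (-2 - 1*9) = 140/33 + (-2 - 9) = 140/33 - 11 = -223/33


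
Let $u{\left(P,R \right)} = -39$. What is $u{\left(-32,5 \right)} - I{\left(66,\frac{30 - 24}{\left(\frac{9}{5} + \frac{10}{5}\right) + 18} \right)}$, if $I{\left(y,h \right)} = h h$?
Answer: $- \frac{464259}{11881} \approx -39.076$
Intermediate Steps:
$I{\left(y,h \right)} = h^{2}$
$u{\left(-32,5 \right)} - I{\left(66,\frac{30 - 24}{\left(\frac{9}{5} + \frac{10}{5}\right) + 18} \right)} = -39 - \left(\frac{30 - 24}{\left(\frac{9}{5} + \frac{10}{5}\right) + 18}\right)^{2} = -39 - \left(\frac{6}{\left(9 \cdot \frac{1}{5} + 10 \cdot \frac{1}{5}\right) + 18}\right)^{2} = -39 - \left(\frac{6}{\left(\frac{9}{5} + 2\right) + 18}\right)^{2} = -39 - \left(\frac{6}{\frac{19}{5} + 18}\right)^{2} = -39 - \left(\frac{6}{\frac{109}{5}}\right)^{2} = -39 - \left(6 \cdot \frac{5}{109}\right)^{2} = -39 - \left(\frac{30}{109}\right)^{2} = -39 - \frac{900}{11881} = - \frac{464259}{11881}$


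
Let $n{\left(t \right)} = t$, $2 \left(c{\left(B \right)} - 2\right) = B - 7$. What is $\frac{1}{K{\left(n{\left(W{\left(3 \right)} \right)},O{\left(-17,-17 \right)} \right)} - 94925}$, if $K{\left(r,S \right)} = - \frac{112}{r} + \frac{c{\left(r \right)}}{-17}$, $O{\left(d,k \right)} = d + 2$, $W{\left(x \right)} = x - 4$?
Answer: $- \frac{17}{1611819} \approx -1.0547 \cdot 10^{-5}$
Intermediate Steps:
$W{\left(x \right)} = -4 + x$
$c{\left(B \right)} = - \frac{3}{2} + \frac{B}{2}$ ($c{\left(B \right)} = 2 + \frac{B - 7}{2} = 2 + \frac{-7 + B}{2} = 2 + \left(- \frac{7}{2} + \frac{B}{2}\right) = - \frac{3}{2} + \frac{B}{2}$)
$O{\left(d,k \right)} = 2 + d$
$K{\left(r,S \right)} = \frac{3}{34} - \frac{112}{r} - \frac{r}{34}$ ($K{\left(r,S \right)} = - \frac{112}{r} + \frac{- \frac{3}{2} + \frac{r}{2}}{-17} = - \frac{112}{r} + \left(- \frac{3}{2} + \frac{r}{2}\right) \left(- \frac{1}{17}\right) = - \frac{112}{r} - \left(- \frac{3}{34} + \frac{r}{34}\right) = \frac{3}{34} - \frac{112}{r} - \frac{r}{34}$)
$\frac{1}{K{\left(n{\left(W{\left(3 \right)} \right)},O{\left(-17,-17 \right)} \right)} - 94925} = \frac{1}{\frac{-3808 + \left(-4 + 3\right) \left(3 - \left(-4 + 3\right)\right)}{34 \left(-4 + 3\right)} - 94925} = \frac{1}{\frac{-3808 - \left(3 - -1\right)}{34 \left(-1\right)} - 94925} = \frac{1}{\frac{1}{34} \left(-1\right) \left(-3808 - \left(3 + 1\right)\right) - 94925} = \frac{1}{\frac{1}{34} \left(-1\right) \left(-3808 - 4\right) - 94925} = \frac{1}{\frac{1}{34} \left(-1\right) \left(-3812\right) - 94925} = \frac{1}{\frac{1906}{17} - 94925} = \frac{1}{- \frac{1611819}{17}} = - \frac{17}{1611819}$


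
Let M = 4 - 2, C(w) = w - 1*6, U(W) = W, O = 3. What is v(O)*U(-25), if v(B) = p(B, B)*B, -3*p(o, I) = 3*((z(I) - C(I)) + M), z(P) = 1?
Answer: 450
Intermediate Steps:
C(w) = -6 + w (C(w) = w - 6 = -6 + w)
M = 2
p(o, I) = -9 + I (p(o, I) = -((1 - (-6 + I)) + 2) = -((1 + (6 - I)) + 2) = -((7 - I) + 2) = -(9 - I) = -(27 - 3*I)/3 = -9 + I)
v(B) = B*(-9 + B) (v(B) = (-9 + B)*B = B*(-9 + B))
v(O)*U(-25) = (3*(-9 + 3))*(-25) = (3*(-6))*(-25) = -18*(-25) = 450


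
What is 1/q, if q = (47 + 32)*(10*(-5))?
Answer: -1/3950 ≈ -0.00025316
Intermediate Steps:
q = -3950 (q = 79*(-50) = -3950)
1/q = 1/(-3950) = -1/3950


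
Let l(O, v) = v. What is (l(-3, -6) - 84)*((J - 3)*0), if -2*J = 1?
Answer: 0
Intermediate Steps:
J = -½ (J = -½*1 = -½ ≈ -0.50000)
(l(-3, -6) - 84)*((J - 3)*0) = (-6 - 84)*((-½ - 3)*0) = -(-315)*0 = -90*0 = 0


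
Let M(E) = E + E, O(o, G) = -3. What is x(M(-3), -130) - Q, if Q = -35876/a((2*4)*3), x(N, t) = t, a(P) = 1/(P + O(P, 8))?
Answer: 753266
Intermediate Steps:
a(P) = 1/(-3 + P) (a(P) = 1/(P - 3) = 1/(-3 + P))
M(E) = 2*E
Q = -753396 (Q = -35876/(1/(-3 + (2*4)*3)) = -35876/(1/(-3 + 8*3)) = -35876/(1/(-3 + 24)) = -35876/(1/21) = -35876/1/21 = -35876*21 = -753396)
x(M(-3), -130) - Q = -130 - 1*(-753396) = -130 + 753396 = 753266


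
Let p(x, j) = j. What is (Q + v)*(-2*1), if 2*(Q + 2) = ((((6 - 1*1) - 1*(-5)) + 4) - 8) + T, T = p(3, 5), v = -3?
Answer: -1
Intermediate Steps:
T = 5
Q = 7/2 (Q = -2 + (((((6 - 1*1) - 1*(-5)) + 4) - 8) + 5)/2 = -2 + (((((6 - 1) + 5) + 4) - 8) + 5)/2 = -2 + ((((5 + 5) + 4) - 8) + 5)/2 = -2 + (((10 + 4) - 8) + 5)/2 = -2 + ((14 - 8) + 5)/2 = -2 + (6 + 5)/2 = -2 + (1/2)*11 = -2 + 11/2 = 7/2 ≈ 3.5000)
(Q + v)*(-2*1) = (7/2 - 3)*(-2*1) = (1/2)*(-2) = -1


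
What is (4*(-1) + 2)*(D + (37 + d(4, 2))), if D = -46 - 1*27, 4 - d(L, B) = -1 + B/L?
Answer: 63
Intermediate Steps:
d(L, B) = 5 - B/L (d(L, B) = 4 - (-1 + B/L) = 4 + (1 - B/L) = 5 - B/L)
D = -73 (D = -46 - 27 = -73)
(4*(-1) + 2)*(D + (37 + d(4, 2))) = (4*(-1) + 2)*(-73 + (37 + (5 - 1*2/4))) = (-4 + 2)*(-73 + (37 + (5 - 1*2*¼))) = -2*(-73 + (37 + (5 - ½))) = -2*(-73 + (37 + 9/2)) = -2*(-73 + 83/2) = -2*(-63/2) = 63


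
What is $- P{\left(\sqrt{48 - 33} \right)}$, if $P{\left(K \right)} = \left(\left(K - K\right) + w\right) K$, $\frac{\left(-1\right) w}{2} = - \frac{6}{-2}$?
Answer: $6 \sqrt{15} \approx 23.238$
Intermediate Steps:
$w = -6$ ($w = - 2 \left(- \frac{6}{-2}\right) = - 2 \left(\left(-6\right) \left(- \frac{1}{2}\right)\right) = \left(-2\right) 3 = -6$)
$P{\left(K \right)} = - 6 K$ ($P{\left(K \right)} = \left(\left(K - K\right) - 6\right) K = \left(0 - 6\right) K = - 6 K$)
$- P{\left(\sqrt{48 - 33} \right)} = - \left(-6\right) \sqrt{48 - 33} = - \left(-6\right) \sqrt{15} = 6 \sqrt{15}$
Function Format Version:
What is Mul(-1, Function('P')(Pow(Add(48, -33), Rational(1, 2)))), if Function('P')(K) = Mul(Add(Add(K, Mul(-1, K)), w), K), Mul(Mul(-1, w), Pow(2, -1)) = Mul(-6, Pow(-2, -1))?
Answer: Mul(6, Pow(15, Rational(1, 2))) ≈ 23.238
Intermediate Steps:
w = -6 (w = Mul(-2, Mul(-6, Pow(-2, -1))) = Mul(-2, Mul(-6, Rational(-1, 2))) = Mul(-2, 3) = -6)
Function('P')(K) = Mul(-6, K) (Function('P')(K) = Mul(Add(Add(K, Mul(-1, K)), -6), K) = Mul(Add(0, -6), K) = Mul(-6, K))
Mul(-1, Function('P')(Pow(Add(48, -33), Rational(1, 2)))) = Mul(-1, Mul(-6, Pow(Add(48, -33), Rational(1, 2)))) = Mul(-1, Mul(-6, Pow(15, Rational(1, 2)))) = Mul(6, Pow(15, Rational(1, 2)))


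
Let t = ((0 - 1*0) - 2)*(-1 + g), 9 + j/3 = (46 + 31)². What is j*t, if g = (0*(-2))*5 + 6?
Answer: -177600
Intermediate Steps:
j = 17760 (j = -27 + 3*(46 + 31)² = -27 + 3*77² = -27 + 3*5929 = -27 + 17787 = 17760)
g = 6 (g = 0*5 + 6 = 0 + 6 = 6)
t = -10 (t = ((0 - 1*0) - 2)*(-1 + 6) = ((0 + 0) - 2)*5 = (0 - 2)*5 = -2*5 = -10)
j*t = 17760*(-10) = -177600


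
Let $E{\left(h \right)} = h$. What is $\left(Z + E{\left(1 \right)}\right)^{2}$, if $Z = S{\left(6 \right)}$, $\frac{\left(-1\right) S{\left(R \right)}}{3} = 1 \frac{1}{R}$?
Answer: $\frac{1}{4} \approx 0.25$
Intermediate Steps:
$S{\left(R \right)} = - \frac{3}{R}$ ($S{\left(R \right)} = - 3 \cdot 1 \frac{1}{R} = - \frac{3}{R}$)
$Z = - \frac{1}{2}$ ($Z = - \frac{3}{6} = \left(-3\right) \frac{1}{6} = - \frac{1}{2} \approx -0.5$)
$\left(Z + E{\left(1 \right)}\right)^{2} = \left(- \frac{1}{2} + 1\right)^{2} = \left(\frac{1}{2}\right)^{2} = \frac{1}{4}$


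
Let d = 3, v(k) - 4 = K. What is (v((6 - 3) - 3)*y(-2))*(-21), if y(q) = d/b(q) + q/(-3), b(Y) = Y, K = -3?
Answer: 35/2 ≈ 17.500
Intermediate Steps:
v(k) = 1 (v(k) = 4 - 3 = 1)
y(q) = 3/q - q/3 (y(q) = 3/q + q/(-3) = 3/q + q*(-⅓) = 3/q - q/3)
(v((6 - 3) - 3)*y(-2))*(-21) = (1*(3/(-2) - ⅓*(-2)))*(-21) = (1*(3*(-½) + ⅔))*(-21) = (1*(-3/2 + ⅔))*(-21) = (1*(-⅚))*(-21) = -⅚*(-21) = 35/2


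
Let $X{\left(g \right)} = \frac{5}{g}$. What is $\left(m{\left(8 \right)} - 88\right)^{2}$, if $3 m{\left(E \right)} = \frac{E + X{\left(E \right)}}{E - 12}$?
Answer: $\frac{8059921}{1024} \approx 7871.0$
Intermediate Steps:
$m{\left(E \right)} = \frac{E + \frac{5}{E}}{3 \left(-12 + E\right)}$ ($m{\left(E \right)} = \frac{\left(E + \frac{5}{E}\right) \frac{1}{E - 12}}{3} = \frac{\left(E + \frac{5}{E}\right) \frac{1}{-12 + E}}{3} = \frac{\frac{1}{-12 + E} \left(E + \frac{5}{E}\right)}{3} = \frac{E + \frac{5}{E}}{3 \left(-12 + E\right)}$)
$\left(m{\left(8 \right)} - 88\right)^{2} = \left(\frac{5 + 8^{2}}{3 \cdot 8 \left(-12 + 8\right)} - 88\right)^{2} = \left(\frac{1}{3} \cdot \frac{1}{8} \frac{1}{-4} \left(5 + 64\right) - 88\right)^{2} = \left(\frac{1}{3} \cdot \frac{1}{8} \left(- \frac{1}{4}\right) 69 - 88\right)^{2} = \left(- \frac{23}{32} - 88\right)^{2} = \left(- \frac{2839}{32}\right)^{2} = \frac{8059921}{1024}$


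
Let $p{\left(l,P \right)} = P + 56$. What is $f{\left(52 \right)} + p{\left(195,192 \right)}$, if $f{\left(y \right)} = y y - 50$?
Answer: $2902$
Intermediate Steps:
$p{\left(l,P \right)} = 56 + P$
$f{\left(y \right)} = -50 + y^{2}$ ($f{\left(y \right)} = y^{2} - 50 = -50 + y^{2}$)
$f{\left(52 \right)} + p{\left(195,192 \right)} = \left(-50 + 52^{2}\right) + \left(56 + 192\right) = \left(-50 + 2704\right) + 248 = 2654 + 248 = 2902$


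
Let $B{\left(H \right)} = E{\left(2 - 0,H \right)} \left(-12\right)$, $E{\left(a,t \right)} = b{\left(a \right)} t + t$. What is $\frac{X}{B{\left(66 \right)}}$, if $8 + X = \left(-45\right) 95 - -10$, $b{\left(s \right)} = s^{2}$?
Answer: $\frac{4273}{3960} \approx 1.079$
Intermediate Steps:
$E{\left(a,t \right)} = t + t a^{2}$ ($E{\left(a,t \right)} = a^{2} t + t = t a^{2} + t = t + t a^{2}$)
$B{\left(H \right)} = - 60 H$ ($B{\left(H \right)} = H \left(1 + \left(2 - 0\right)^{2}\right) \left(-12\right) = H \left(1 + \left(2 + 0\right)^{2}\right) \left(-12\right) = H \left(1 + 2^{2}\right) \left(-12\right) = H \left(1 + 4\right) \left(-12\right) = H 5 \left(-12\right) = 5 H \left(-12\right) = - 60 H$)
$X = -4273$ ($X = -8 - 4265 = -4273$)
$\frac{X}{B{\left(66 \right)}} = - \frac{4273}{\left(-60\right) 66} = - \frac{4273}{-3960} = \left(-4273\right) \left(- \frac{1}{3960}\right) = \frac{4273}{3960}$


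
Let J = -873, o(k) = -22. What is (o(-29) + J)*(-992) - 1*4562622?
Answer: -3674782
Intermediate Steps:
(o(-29) + J)*(-992) - 1*4562622 = (-22 - 873)*(-992) - 1*4562622 = -895*(-992) - 4562622 = 887840 - 4562622 = -3674782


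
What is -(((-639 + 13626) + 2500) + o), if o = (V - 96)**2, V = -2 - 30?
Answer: -31871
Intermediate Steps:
V = -32
o = 16384 (o = (-32 - 96)**2 = (-128)**2 = 16384)
-(((-639 + 13626) + 2500) + o) = -(((-639 + 13626) + 2500) + 16384) = -((12987 + 2500) + 16384) = -(15487 + 16384) = -1*31871 = -31871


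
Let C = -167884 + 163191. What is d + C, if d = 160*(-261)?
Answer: -46453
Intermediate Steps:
C = -4693
d = -41760
d + C = -41760 - 4693 = -46453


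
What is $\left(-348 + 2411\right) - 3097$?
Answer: $-1034$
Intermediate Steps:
$\left(-348 + 2411\right) - 3097 = 2063 - 3097 = -1034$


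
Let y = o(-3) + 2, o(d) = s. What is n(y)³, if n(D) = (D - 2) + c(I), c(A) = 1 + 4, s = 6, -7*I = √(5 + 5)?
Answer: 1331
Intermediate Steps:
I = -√10/7 (I = -√(5 + 5)/7 = -√10/7 ≈ -0.45175)
o(d) = 6
c(A) = 5
y = 8 (y = 6 + 2 = 8)
n(D) = 3 + D (n(D) = (D - 2) + 5 = (-2 + D) + 5 = 3 + D)
n(y)³ = (3 + 8)³ = 11³ = 1331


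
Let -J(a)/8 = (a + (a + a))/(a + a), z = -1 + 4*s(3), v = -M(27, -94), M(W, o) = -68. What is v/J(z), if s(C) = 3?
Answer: -17/3 ≈ -5.6667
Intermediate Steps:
v = 68 (v = -1*(-68) = 68)
z = 11 (z = -1 + 4*3 = -1 + 12 = 11)
J(a) = -12 (J(a) = -8*(a + (a + a))/(a + a) = -8*(a + 2*a)/(2*a) = -8*3*a*1/(2*a) = -8*3/2 = -12)
v/J(z) = 68/(-12) = 68*(-1/12) = -17/3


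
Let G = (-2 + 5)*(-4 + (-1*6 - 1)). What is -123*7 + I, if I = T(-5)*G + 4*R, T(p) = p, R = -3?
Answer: -708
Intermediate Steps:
G = -33 (G = 3*(-4 + (-6 - 1)) = 3*(-4 - 7) = 3*(-11) = -33)
I = 153 (I = -5*(-33) + 4*(-3) = 165 - 12 = 153)
-123*7 + I = -123*7 + 153 = -861 + 153 = -708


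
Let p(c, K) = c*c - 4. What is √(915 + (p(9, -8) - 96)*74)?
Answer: I*√491 ≈ 22.159*I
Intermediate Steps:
p(c, K) = -4 + c² (p(c, K) = c² - 4 = -4 + c²)
√(915 + (p(9, -8) - 96)*74) = √(915 + ((-4 + 9²) - 96)*74) = √(915 + ((-4 + 81) - 96)*74) = √(915 + (77 - 96)*74) = √(915 - 19*74) = √(915 - 1406) = √(-491) = I*√491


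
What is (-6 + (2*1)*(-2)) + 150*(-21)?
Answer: -3160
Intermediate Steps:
(-6 + (2*1)*(-2)) + 150*(-21) = (-6 + 2*(-2)) - 3150 = (-6 - 4) - 3150 = -10 - 3150 = -3160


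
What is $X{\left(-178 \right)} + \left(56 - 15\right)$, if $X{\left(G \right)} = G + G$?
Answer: $-315$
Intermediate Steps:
$X{\left(G \right)} = 2 G$
$X{\left(-178 \right)} + \left(56 - 15\right) = 2 \left(-178\right) + \left(56 - 15\right) = -356 + \left(56 - 15\right) = -356 + 41 = -315$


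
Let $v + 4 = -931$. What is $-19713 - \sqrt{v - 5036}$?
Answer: $-19713 - i \sqrt{5971} \approx -19713.0 - 77.272 i$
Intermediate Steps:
$v = -935$ ($v = -4 - 931 = -935$)
$-19713 - \sqrt{v - 5036} = -19713 - \sqrt{-935 - 5036} = -19713 - \sqrt{-5971} = -19713 - i \sqrt{5971}$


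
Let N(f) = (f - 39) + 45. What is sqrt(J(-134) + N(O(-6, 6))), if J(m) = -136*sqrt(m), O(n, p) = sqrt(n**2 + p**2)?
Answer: sqrt(6 + 6*sqrt(2) - 136*I*sqrt(134)) ≈ 28.186 - 27.928*I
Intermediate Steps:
N(f) = 6 + f (N(f) = (-39 + f) + 45 = 6 + f)
sqrt(J(-134) + N(O(-6, 6))) = sqrt(-136*I*sqrt(134) + (6 + sqrt((-6)**2 + 6**2))) = sqrt(-136*I*sqrt(134) + (6 + sqrt(36 + 36))) = sqrt(-136*I*sqrt(134) + (6 + sqrt(72))) = sqrt(-136*I*sqrt(134) + (6 + 6*sqrt(2))) = sqrt(6 + 6*sqrt(2) - 136*I*sqrt(134))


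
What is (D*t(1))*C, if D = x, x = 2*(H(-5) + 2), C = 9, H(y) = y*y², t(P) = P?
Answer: -2214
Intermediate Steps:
H(y) = y³
x = -246 (x = 2*((-5)³ + 2) = 2*(-125 + 2) = 2*(-123) = -246)
D = -246
(D*t(1))*C = -246*1*9 = -246*9 = -2214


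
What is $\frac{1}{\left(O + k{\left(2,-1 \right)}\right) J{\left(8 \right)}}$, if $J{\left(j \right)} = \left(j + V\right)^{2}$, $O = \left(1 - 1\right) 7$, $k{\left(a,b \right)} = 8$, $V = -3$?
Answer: $\frac{1}{200} \approx 0.005$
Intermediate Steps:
$O = 0$ ($O = 0 \cdot 7 = 0$)
$J{\left(j \right)} = \left(-3 + j\right)^{2}$ ($J{\left(j \right)} = \left(j - 3\right)^{2} = \left(-3 + j\right)^{2}$)
$\frac{1}{\left(O + k{\left(2,-1 \right)}\right) J{\left(8 \right)}} = \frac{1}{\left(0 + 8\right) \left(-3 + 8\right)^{2}} = \frac{1}{8 \cdot 5^{2}} = \frac{1}{8 \cdot 25} = \frac{1}{200}$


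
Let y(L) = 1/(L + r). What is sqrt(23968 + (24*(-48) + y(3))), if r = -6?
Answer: sqrt(205341)/3 ≈ 151.05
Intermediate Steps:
y(L) = 1/(-6 + L) (y(L) = 1/(L - 6) = 1/(-6 + L))
sqrt(23968 + (24*(-48) + y(3))) = sqrt(23968 + (24*(-48) + 1/(-6 + 3))) = sqrt(23968 + (-1152 + 1/(-3))) = sqrt(23968 + (-1152 - 1/3)) = sqrt(23968 - 3457/3) = sqrt(68447/3) = sqrt(205341)/3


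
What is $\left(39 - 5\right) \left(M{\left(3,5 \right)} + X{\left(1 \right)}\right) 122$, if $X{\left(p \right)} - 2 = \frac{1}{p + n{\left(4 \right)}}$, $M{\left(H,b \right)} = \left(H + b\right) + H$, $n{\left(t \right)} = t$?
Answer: $\frac{273768}{5} \approx 54754.0$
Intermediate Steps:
$M{\left(H,b \right)} = b + 2 H$
$X{\left(p \right)} = 2 + \frac{1}{4 + p}$ ($X{\left(p \right)} = 2 + \frac{1}{p + 4} = 2 + \frac{1}{4 + p}$)
$\left(39 - 5\right) \left(M{\left(3,5 \right)} + X{\left(1 \right)}\right) 122 = \left(39 - 5\right) \left(\left(5 + 2 \cdot 3\right) + \frac{9 + 2 \cdot 1}{4 + 1}\right) 122 = 34 \left(\left(5 + 6\right) + \frac{9 + 2}{5}\right) 122 = 34 \left(11 + \frac{1}{5} \cdot 11\right) 122 = 34 \left(11 + \frac{11}{5}\right) 122 = 34 \cdot \frac{66}{5} \cdot 122 = \frac{2244}{5} \cdot 122 = \frac{273768}{5}$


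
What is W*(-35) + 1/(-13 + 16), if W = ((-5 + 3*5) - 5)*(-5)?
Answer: 2626/3 ≈ 875.33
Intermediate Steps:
W = -25 (W = ((-5 + 15) - 5)*(-5) = (10 - 5)*(-5) = 5*(-5) = -25)
W*(-35) + 1/(-13 + 16) = -25*(-35) + 1/(-13 + 16) = 875 + 1/3 = 875 + ⅓ = 2626/3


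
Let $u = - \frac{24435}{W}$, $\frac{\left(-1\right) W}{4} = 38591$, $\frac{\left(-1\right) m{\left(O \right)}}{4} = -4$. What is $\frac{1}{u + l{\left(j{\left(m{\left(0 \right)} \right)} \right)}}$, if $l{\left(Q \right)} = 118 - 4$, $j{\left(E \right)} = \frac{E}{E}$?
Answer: $\frac{154364}{17621931} \approx 0.0087598$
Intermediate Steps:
$m{\left(O \right)} = 16$ ($m{\left(O \right)} = \left(-4\right) \left(-4\right) = 16$)
$W = -154364$ ($W = \left(-4\right) 38591 = -154364$)
$j{\left(E \right)} = 1$
$l{\left(Q \right)} = 114$ ($l{\left(Q \right)} = 118 - 4 = 114$)
$u = \frac{24435}{154364}$ ($u = - \frac{24435}{-154364} = \left(-24435\right) \left(- \frac{1}{154364}\right) = \frac{24435}{154364} \approx 0.15829$)
$\frac{1}{u + l{\left(j{\left(m{\left(0 \right)} \right)} \right)}} = \frac{1}{\frac{24435}{154364} + 114} = \frac{1}{\frac{17621931}{154364}} = \frac{154364}{17621931}$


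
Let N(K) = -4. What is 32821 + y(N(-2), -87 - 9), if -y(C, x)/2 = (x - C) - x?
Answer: 32813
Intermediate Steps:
y(C, x) = 2*C (y(C, x) = -2*((x - C) - x) = -(-2)*C = 2*C)
32821 + y(N(-2), -87 - 9) = 32821 + 2*(-4) = 32821 - 8 = 32813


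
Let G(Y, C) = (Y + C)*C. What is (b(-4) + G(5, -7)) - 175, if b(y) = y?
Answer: -165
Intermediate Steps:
G(Y, C) = C*(C + Y) (G(Y, C) = (C + Y)*C = C*(C + Y))
(b(-4) + G(5, -7)) - 175 = (-4 - 7*(-7 + 5)) - 175 = (-4 - 7*(-2)) - 175 = (-4 + 14) - 175 = 10 - 175 = -165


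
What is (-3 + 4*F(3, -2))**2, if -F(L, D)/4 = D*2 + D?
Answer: 8649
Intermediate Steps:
F(L, D) = -12*D (F(L, D) = -4*(D*2 + D) = -4*(2*D + D) = -12*D)
(-3 + 4*F(3, -2))**2 = (-3 + 4*(-12*(-2)))**2 = (-3 + 4*24)**2 = (-3 + 96)**2 = 93**2 = 8649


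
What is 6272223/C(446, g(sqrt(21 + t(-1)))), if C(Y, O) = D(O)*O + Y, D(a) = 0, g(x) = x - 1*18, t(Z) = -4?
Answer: 6272223/446 ≈ 14063.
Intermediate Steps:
g(x) = -18 + x (g(x) = x - 18 = -18 + x)
C(Y, O) = Y (C(Y, O) = 0*O + Y = 0 + Y = Y)
6272223/C(446, g(sqrt(21 + t(-1)))) = 6272223/446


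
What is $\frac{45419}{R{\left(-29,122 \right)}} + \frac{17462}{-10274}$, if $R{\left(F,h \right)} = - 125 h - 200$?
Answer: $- \frac{368211353}{79366650} \approx -4.6394$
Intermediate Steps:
$R{\left(F,h \right)} = -200 - 125 h$
$\frac{45419}{R{\left(-29,122 \right)}} + \frac{17462}{-10274} = \frac{45419}{-200 - 15250} + \frac{17462}{-10274} = \frac{45419}{-200 - 15250} + 17462 \left(- \frac{1}{10274}\right) = \frac{45419}{-15450} - \frac{8731}{5137} = 45419 \left(- \frac{1}{15450}\right) - \frac{8731}{5137} = - \frac{45419}{15450} - \frac{8731}{5137} = - \frac{368211353}{79366650}$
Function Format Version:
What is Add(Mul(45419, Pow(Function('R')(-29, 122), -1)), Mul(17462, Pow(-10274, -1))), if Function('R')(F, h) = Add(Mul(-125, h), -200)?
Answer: Rational(-368211353, 79366650) ≈ -4.6394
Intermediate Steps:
Function('R')(F, h) = Add(-200, Mul(-125, h))
Add(Mul(45419, Pow(Function('R')(-29, 122), -1)), Mul(17462, Pow(-10274, -1))) = Add(Mul(45419, Pow(Add(-200, Mul(-125, 122)), -1)), Mul(17462, Pow(-10274, -1))) = Add(Mul(45419, Pow(Add(-200, -15250), -1)), Mul(17462, Rational(-1, 10274))) = Add(Mul(45419, Pow(-15450, -1)), Rational(-8731, 5137)) = Add(Mul(45419, Rational(-1, 15450)), Rational(-8731, 5137)) = Add(Rational(-45419, 15450), Rational(-8731, 5137)) = Rational(-368211353, 79366650)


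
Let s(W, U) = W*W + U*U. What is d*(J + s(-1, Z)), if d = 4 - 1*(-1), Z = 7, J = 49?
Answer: 495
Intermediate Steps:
d = 5 (d = 4 + 1 = 5)
s(W, U) = U² + W² (s(W, U) = W² + U² = U² + W²)
d*(J + s(-1, Z)) = 5*(49 + (7² + (-1)²)) = 5*(49 + (49 + 1)) = 5*(49 + 50) = 5*99 = 495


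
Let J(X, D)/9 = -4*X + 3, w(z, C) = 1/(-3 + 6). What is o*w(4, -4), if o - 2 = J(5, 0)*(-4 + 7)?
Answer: -457/3 ≈ -152.33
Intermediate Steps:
w(z, C) = 1/3
J(X, D) = 27 - 36*X (J(X, D) = 9*(-4*X + 3) = 9*(3 - 4*X) = 27 - 36*X)
o = -457 (o = 2 + (27 - 36*5)*(-4 + 7) = 2 + (27 - 180)*3 = 2 - 153*3 = 2 - 459 = -457)
o*w(4, -4) = -457*1/3 = -457/3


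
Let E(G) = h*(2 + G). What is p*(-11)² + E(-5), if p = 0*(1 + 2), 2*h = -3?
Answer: 9/2 ≈ 4.5000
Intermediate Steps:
h = -3/2 (h = (½)*(-3) = -3/2 ≈ -1.5000)
E(G) = -3 - 3*G/2 (E(G) = -3*(2 + G)/2 = -3 - 3*G/2)
p = 0 (p = 0*3 = 0)
p*(-11)² + E(-5) = 0*(-11)² + (-3 - 3/2*(-5)) = 0*121 + (-3 + 15/2) = 0 + 9/2 = 9/2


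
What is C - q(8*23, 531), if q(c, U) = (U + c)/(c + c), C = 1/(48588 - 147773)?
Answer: -70917643/36500080 ≈ -1.9429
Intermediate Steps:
C = -1/99185 (C = 1/(-99185) = -1/99185 ≈ -1.0082e-5)
q(c, U) = (U + c)/(2*c) (q(c, U) = (U + c)/((2*c)) = (U + c)*(1/(2*c)) = (U + c)/(2*c))
C - q(8*23, 531) = -1/99185 - (531 + 8*23)/(2*(8*23)) = -1/99185 - (531 + 184)/(2*184) = -1/99185 - 715/(2*184) = -1/99185 - 1*715/368 = -1/99185 - 715/368 = -70917643/36500080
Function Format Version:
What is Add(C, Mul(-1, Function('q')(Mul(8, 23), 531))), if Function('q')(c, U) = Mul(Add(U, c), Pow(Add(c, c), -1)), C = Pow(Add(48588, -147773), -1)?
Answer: Rational(-70917643, 36500080) ≈ -1.9429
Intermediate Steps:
C = Rational(-1, 99185) (C = Pow(-99185, -1) = Rational(-1, 99185) ≈ -1.0082e-5)
Function('q')(c, U) = Mul(Rational(1, 2), Pow(c, -1), Add(U, c)) (Function('q')(c, U) = Mul(Add(U, c), Pow(Mul(2, c), -1)) = Mul(Add(U, c), Mul(Rational(1, 2), Pow(c, -1))) = Mul(Rational(1, 2), Pow(c, -1), Add(U, c)))
Add(C, Mul(-1, Function('q')(Mul(8, 23), 531))) = Add(Rational(-1, 99185), Mul(-1, Mul(Rational(1, 2), Pow(Mul(8, 23), -1), Add(531, Mul(8, 23))))) = Add(Rational(-1, 99185), Mul(-1, Mul(Rational(1, 2), Pow(184, -1), Add(531, 184)))) = Add(Rational(-1, 99185), Mul(-1, Mul(Rational(1, 2), Rational(1, 184), 715))) = Add(Rational(-1, 99185), Mul(-1, Rational(715, 368))) = Add(Rational(-1, 99185), Rational(-715, 368)) = Rational(-70917643, 36500080)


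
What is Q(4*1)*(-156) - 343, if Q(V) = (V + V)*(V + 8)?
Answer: -15319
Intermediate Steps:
Q(V) = 2*V*(8 + V) (Q(V) = (2*V)*(8 + V) = 2*V*(8 + V))
Q(4*1)*(-156) - 343 = (2*(4*1)*(8 + 4*1))*(-156) - 343 = (2*4*(8 + 4))*(-156) - 343 = (2*4*12)*(-156) - 343 = 96*(-156) - 343 = -14976 - 343 = -15319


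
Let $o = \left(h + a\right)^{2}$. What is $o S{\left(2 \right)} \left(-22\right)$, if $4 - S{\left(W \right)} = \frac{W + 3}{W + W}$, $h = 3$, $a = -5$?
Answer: $-242$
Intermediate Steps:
$S{\left(W \right)} = 4 - \frac{3 + W}{2 W}$ ($S{\left(W \right)} = 4 - \frac{W + 3}{W + W} = 4 - \frac{3 + W}{2 W}$)
$o = 4$ ($o = \left(3 - 5\right)^{2} = \left(-2\right)^{2} = 4$)
$o S{\left(2 \right)} \left(-22\right) = 4 \frac{-3 + 7 \cdot 2}{2 \cdot 2} \left(-22\right) = 4 \cdot \frac{1}{2} \cdot \frac{1}{2} \left(-3 + 14\right) \left(-22\right) = 4 \cdot \frac{1}{2} \cdot \frac{1}{2} \cdot 11 \left(-22\right) = 4 \cdot \frac{11}{4} \left(-22\right) = 11 \left(-22\right) = -242$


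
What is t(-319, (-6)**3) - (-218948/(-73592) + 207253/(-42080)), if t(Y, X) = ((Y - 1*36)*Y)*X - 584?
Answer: -9468898717601813/387093920 ≈ -2.4462e+7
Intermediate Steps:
t(Y, X) = -584 + X*Y*(-36 + Y) (t(Y, X) = ((Y - 36)*Y)*X - 584 = ((-36 + Y)*Y)*X - 584 = (Y*(-36 + Y))*X - 584 = X*Y*(-36 + Y) - 584 = -584 + X*Y*(-36 + Y))
t(-319, (-6)**3) - (-218948/(-73592) + 207253/(-42080)) = (-584 + (-6)**3*(-319)**2 - 36*(-6)**3*(-319)) - (-218948/(-73592) + 207253/(-42080)) = (-584 - 216*101761 - 36*(-216)*(-319)) - (-218948*(-1/73592) + 207253*(-1/42080)) = (-584 - 21980376 - 2480544) - (54737/18398 - 207253/42080) = -24461504 - 1*(-754853867/387093920) = -24461504 + 754853867/387093920 = -9468898717601813/387093920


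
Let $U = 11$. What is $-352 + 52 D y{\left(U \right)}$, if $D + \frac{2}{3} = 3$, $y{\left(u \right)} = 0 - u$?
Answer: $- \frac{5060}{3} \approx -1686.7$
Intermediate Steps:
$y{\left(u \right)} = - u$
$D = \frac{7}{3}$ ($D = - \frac{2}{3} + 3 = \frac{7}{3} \approx 2.3333$)
$-352 + 52 D y{\left(U \right)} = -352 + 52 \cdot \frac{7}{3} \left(\left(-1\right) 11\right) = -352 + \frac{364}{3} \left(-11\right) = -352 - \frac{4004}{3} = - \frac{5060}{3}$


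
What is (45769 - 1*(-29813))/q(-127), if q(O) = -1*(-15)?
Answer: 25194/5 ≈ 5038.8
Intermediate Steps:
q(O) = 15
(45769 - 1*(-29813))/q(-127) = (45769 - 1*(-29813))/15 = (45769 + 29813)*(1/15) = 75582*(1/15) = 25194/5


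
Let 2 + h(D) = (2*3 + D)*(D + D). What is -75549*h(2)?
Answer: -2266470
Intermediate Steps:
h(D) = -2 + 2*D*(6 + D) (h(D) = -2 + (2*3 + D)*(D + D) = -2 + (6 + D)*(2*D) = -2 + 2*D*(6 + D))
-75549*h(2) = -75549*(-2 + 2*2² + 12*2) = -75549*(-2 + 2*4 + 24) = -75549*(-2 + 8 + 24) = -75549*30 = -2266470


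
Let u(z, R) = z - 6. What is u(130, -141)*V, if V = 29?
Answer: 3596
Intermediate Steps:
u(z, R) = -6 + z
u(130, -141)*V = (-6 + 130)*29 = 124*29 = 3596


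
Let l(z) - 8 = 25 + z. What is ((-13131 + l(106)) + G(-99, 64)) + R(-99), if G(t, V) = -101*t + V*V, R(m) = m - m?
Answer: 1103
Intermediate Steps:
R(m) = 0
l(z) = 33 + z (l(z) = 8 + (25 + z) = 33 + z)
G(t, V) = V² - 101*t (G(t, V) = -101*t + V² = V² - 101*t)
((-13131 + l(106)) + G(-99, 64)) + R(-99) = ((-13131 + (33 + 106)) + (64² - 101*(-99))) + 0 = ((-13131 + 139) + (4096 + 9999)) + 0 = (-12992 + 14095) + 0 = 1103 + 0 = 1103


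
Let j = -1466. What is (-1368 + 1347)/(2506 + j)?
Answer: -21/1040 ≈ -0.020192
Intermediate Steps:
(-1368 + 1347)/(2506 + j) = (-1368 + 1347)/(2506 - 1466) = -21/1040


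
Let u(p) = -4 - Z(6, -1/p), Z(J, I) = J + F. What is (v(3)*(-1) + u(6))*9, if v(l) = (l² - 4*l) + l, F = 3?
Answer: -117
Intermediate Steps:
v(l) = l² - 3*l
Z(J, I) = 3 + J (Z(J, I) = J + 3 = 3 + J)
u(p) = -13 (u(p) = -4 - (3 + 6) = -4 - 1*9 = -4 - 9 = -13)
(v(3)*(-1) + u(6))*9 = ((3*(-3 + 3))*(-1) - 13)*9 = ((3*0)*(-1) - 13)*9 = (0*(-1) - 13)*9 = (0 - 13)*9 = -13*9 = -117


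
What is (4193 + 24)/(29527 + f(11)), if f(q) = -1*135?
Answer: 4217/29392 ≈ 0.14347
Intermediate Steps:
f(q) = -135
(4193 + 24)/(29527 + f(11)) = (4193 + 24)/(29527 - 135) = 4217/29392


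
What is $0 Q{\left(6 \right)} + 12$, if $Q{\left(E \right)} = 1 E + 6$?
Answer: $12$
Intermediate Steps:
$Q{\left(E \right)} = 6 + E$ ($Q{\left(E \right)} = E + 6 = 6 + E$)
$0 Q{\left(6 \right)} + 12 = 0 \left(6 + 6\right) + 12 = 0 \cdot 12 + 12 = 0 + 12 = 12$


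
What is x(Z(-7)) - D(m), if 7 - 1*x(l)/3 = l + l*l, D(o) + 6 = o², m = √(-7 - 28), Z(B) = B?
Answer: -64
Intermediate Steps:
m = I*√35 (m = √(-35) = I*√35 ≈ 5.9161*I)
D(o) = -6 + o²
x(l) = 21 - 3*l - 3*l² (x(l) = 21 - 3*(l + l*l) = 21 - 3*(l + l²) = 21 + (-3*l - 3*l²) = 21 - 3*l - 3*l²)
x(Z(-7)) - D(m) = (21 - 3*(-7) - 3*(-7)²) - (-6 + (I*√35)²) = (21 + 21 - 3*49) - (-6 - 35) = (21 + 21 - 147) - 1*(-41) = -105 + 41 = -64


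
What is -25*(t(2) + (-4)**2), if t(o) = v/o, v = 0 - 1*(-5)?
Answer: -925/2 ≈ -462.50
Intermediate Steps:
v = 5 (v = 0 + 5 = 5)
t(o) = 5/o
-25*(t(2) + (-4)**2) = -25*(5/2 + (-4)**2) = -25*(5*(1/2) + 16) = -25*(5/2 + 16) = -25*37/2 = -925/2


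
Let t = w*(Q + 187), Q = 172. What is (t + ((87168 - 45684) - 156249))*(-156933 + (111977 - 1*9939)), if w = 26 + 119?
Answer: 3442465450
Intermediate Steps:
w = 145
t = 52055 (t = 145*(172 + 187) = 145*359 = 52055)
(t + ((87168 - 45684) - 156249))*(-156933 + (111977 - 1*9939)) = (52055 + ((87168 - 45684) - 156249))*(-156933 + (111977 - 1*9939)) = (52055 + (41484 - 156249))*(-156933 + (111977 - 9939)) = (52055 - 114765)*(-156933 + 102038) = -62710*(-54895) = 3442465450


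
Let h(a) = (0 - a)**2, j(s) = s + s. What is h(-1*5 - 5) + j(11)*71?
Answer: 1662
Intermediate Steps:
j(s) = 2*s
h(a) = a**2 (h(a) = (-a)**2 = a**2)
h(-1*5 - 5) + j(11)*71 = (-1*5 - 5)**2 + (2*11)*71 = (-5 - 5)**2 + 22*71 = (-10)**2 + 1562 = 100 + 1562 = 1662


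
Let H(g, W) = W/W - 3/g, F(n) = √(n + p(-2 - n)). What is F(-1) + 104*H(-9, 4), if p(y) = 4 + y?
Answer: 416/3 + √2 ≈ 140.08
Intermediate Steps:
F(n) = √2 (F(n) = √(n + (4 + (-2 - n))) = √(n + (2 - n)) = √2)
H(g, W) = 1 - 3/g
F(-1) + 104*H(-9, 4) = √2 + 104*((-3 - 9)/(-9)) = √2 + 104*(-⅑*(-12)) = √2 + 104*(4/3) = √2 + 416/3 = 416/3 + √2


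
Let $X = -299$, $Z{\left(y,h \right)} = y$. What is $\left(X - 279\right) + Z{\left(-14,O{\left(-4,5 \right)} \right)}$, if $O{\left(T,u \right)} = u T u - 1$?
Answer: $-592$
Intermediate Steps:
$O{\left(T,u \right)} = -1 + T u^{2}$ ($O{\left(T,u \right)} = T u u - 1 = T u^{2} - 1 = -1 + T u^{2}$)
$\left(X - 279\right) + Z{\left(-14,O{\left(-4,5 \right)} \right)} = \left(-299 - 279\right) - 14 = -578 - 14 = -592$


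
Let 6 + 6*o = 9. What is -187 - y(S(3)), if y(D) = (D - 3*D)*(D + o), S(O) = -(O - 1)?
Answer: -181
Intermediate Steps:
o = ½ (o = -1 + (⅙)*9 = -1 + 3/2 = ½ ≈ 0.50000)
S(O) = 1 - O (S(O) = -(-1 + O) = 1 - O)
y(D) = -2*D*(½ + D) (y(D) = (D - 3*D)*(D + ½) = (-2*D)*(½ + D) = -2*D*(½ + D))
-187 - y(S(3)) = -187 - (-1)*(1 - 1*3)*(1 + 2*(1 - 1*3)) = -187 - (-1)*(1 - 3)*(1 + 2*(1 - 3)) = -187 - (-1)*(-2)*(1 + 2*(-2)) = -187 - (-1)*(-2)*(1 - 4) = -187 - (-1)*(-2)*(-3) = -187 - 1*(-6) = -187 + 6 = -181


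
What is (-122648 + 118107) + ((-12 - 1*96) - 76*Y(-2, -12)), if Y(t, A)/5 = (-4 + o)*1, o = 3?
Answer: -4269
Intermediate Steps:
Y(t, A) = -5 (Y(t, A) = 5*((-4 + 3)*1) = 5*(-1*1) = 5*(-1) = -5)
(-122648 + 118107) + ((-12 - 1*96) - 76*Y(-2, -12)) = (-122648 + 118107) + ((-12 - 1*96) - 76*(-5)) = -4541 + ((-12 - 96) + 380) = -4541 + (-108 + 380) = -4541 + 272 = -4269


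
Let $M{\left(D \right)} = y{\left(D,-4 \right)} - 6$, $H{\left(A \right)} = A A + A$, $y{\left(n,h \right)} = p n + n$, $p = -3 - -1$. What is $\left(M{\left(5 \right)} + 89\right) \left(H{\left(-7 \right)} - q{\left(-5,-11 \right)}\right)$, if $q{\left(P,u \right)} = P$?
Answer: $3666$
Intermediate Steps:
$p = -2$ ($p = -3 + 1 = -2$)
$y{\left(n,h \right)} = - n$ ($y{\left(n,h \right)} = - 2 n + n = - n$)
$H{\left(A \right)} = A + A^{2}$ ($H{\left(A \right)} = A^{2} + A = A + A^{2}$)
$M{\left(D \right)} = -6 - D$ ($M{\left(D \right)} = - D - 6 = -6 - D$)
$\left(M{\left(5 \right)} + 89\right) \left(H{\left(-7 \right)} - q{\left(-5,-11 \right)}\right) = \left(\left(-6 - 5\right) + 89\right) \left(- 7 \left(1 - 7\right) - -5\right) = \left(\left(-6 - 5\right) + 89\right) \left(\left(-7\right) \left(-6\right) + 5\right) = \left(-11 + 89\right) \left(42 + 5\right) = 78 \cdot 47 = 3666$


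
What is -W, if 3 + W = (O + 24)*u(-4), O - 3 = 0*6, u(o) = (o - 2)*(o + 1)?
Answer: -483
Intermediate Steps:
u(o) = (1 + o)*(-2 + o) (u(o) = (-2 + o)*(1 + o) = (1 + o)*(-2 + o))
O = 3 (O = 3 + 0*6 = 3 + 0 = 3)
W = 483 (W = -3 + (3 + 24)*(-2 + (-4)² - 1*(-4)) = -3 + 27*(-2 + 16 + 4) = -3 + 27*18 = -3 + 486 = 483)
-W = -1*483 = -483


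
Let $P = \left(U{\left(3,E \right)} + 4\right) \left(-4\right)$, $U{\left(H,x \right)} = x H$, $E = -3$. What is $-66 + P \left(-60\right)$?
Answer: $-1266$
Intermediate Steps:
$U{\left(H,x \right)} = H x$
$P = 20$ ($P = \left(3 \left(-3\right) + 4\right) \left(-4\right) = \left(-9 + 4\right) \left(-4\right) = \left(-5\right) \left(-4\right) = 20$)
$-66 + P \left(-60\right) = -66 + 20 \left(-60\right) = -66 - 1200 = -1266$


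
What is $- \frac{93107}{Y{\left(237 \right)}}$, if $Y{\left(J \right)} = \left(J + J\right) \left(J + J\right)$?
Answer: $- \frac{93107}{224676} \approx -0.41441$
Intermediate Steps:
$Y{\left(J \right)} = 4 J^{2}$ ($Y{\left(J \right)} = 2 J 2 J = 4 J^{2}$)
$- \frac{93107}{Y{\left(237 \right)}} = - \frac{93107}{4 \cdot 237^{2}} = - \frac{93107}{4 \cdot 56169} = - \frac{93107}{224676}$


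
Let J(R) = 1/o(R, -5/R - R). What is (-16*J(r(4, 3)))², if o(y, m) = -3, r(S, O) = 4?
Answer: 256/9 ≈ 28.444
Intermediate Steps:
J(R) = -⅓ (J(R) = 1/(-3) = -⅓)
(-16*J(r(4, 3)))² = (-16*(-⅓))² = (16/3)² = 256/9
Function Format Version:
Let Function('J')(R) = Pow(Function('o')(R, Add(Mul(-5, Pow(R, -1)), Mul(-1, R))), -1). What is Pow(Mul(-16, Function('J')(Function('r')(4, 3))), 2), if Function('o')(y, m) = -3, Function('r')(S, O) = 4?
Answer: Rational(256, 9) ≈ 28.444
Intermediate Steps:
Function('J')(R) = Rational(-1, 3) (Function('J')(R) = Pow(-3, -1) = Rational(-1, 3))
Pow(Mul(-16, Function('J')(Function('r')(4, 3))), 2) = Pow(Mul(-16, Rational(-1, 3)), 2) = Pow(Rational(16, 3), 2) = Rational(256, 9)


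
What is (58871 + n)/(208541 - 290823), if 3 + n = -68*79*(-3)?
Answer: -37492/41141 ≈ -0.91131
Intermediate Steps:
n = 16113 (n = -3 - 68*79*(-3) = -3 - 5372*(-3) = -3 + 16116 = 16113)
(58871 + n)/(208541 - 290823) = (58871 + 16113)/(208541 - 290823) = 74984/(-82282) = 74984*(-1/82282) = -37492/41141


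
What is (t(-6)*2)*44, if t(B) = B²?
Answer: 3168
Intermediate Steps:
(t(-6)*2)*44 = ((-6)²*2)*44 = (36*2)*44 = 72*44 = 3168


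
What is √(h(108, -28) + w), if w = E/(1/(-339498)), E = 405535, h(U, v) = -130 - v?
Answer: 2*I*√34419580383 ≈ 3.7105e+5*I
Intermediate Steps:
w = -137678321430 (w = 405535/(1/(-339498)) = 405535/(-1/339498) = 405535*(-339498) = -137678321430)
√(h(108, -28) + w) = √((-130 - 1*(-28)) - 137678321430) = √((-130 + 28) - 137678321430) = √(-102 - 137678321430) = √(-137678321532) = 2*I*√34419580383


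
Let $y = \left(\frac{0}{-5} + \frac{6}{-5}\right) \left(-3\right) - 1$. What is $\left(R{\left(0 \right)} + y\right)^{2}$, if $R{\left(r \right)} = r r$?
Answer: $\frac{169}{25} \approx 6.76$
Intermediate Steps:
$R{\left(r \right)} = r^{2}$
$y = \frac{13}{5}$ ($y = \left(0 \left(- \frac{1}{5}\right) + 6 \left(- \frac{1}{5}\right)\right) \left(-3\right) - 1 = \left(0 - \frac{6}{5}\right) \left(-3\right) - 1 = \left(- \frac{6}{5}\right) \left(-3\right) - 1 = \frac{18}{5} - 1 = \frac{13}{5} \approx 2.6$)
$\left(R{\left(0 \right)} + y\right)^{2} = \left(0^{2} + \frac{13}{5}\right)^{2} = \left(0 + \frac{13}{5}\right)^{2} = \left(\frac{13}{5}\right)^{2} = \frac{169}{25}$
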